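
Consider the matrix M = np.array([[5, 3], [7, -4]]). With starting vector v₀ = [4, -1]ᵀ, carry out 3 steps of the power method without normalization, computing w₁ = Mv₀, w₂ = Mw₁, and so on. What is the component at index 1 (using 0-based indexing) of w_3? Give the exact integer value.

w1 = Mv₀ = (5·4 + 3·(-1); 7·4 + (-4)·(-1)) = (17, 32)
w2 = Mw1 = (5·17 + 3·32; 7·17 + (-4)·32) = (181, -9)
w3 = Mw2 = (878, 1303)
The requested component of w3 is 1303.

1303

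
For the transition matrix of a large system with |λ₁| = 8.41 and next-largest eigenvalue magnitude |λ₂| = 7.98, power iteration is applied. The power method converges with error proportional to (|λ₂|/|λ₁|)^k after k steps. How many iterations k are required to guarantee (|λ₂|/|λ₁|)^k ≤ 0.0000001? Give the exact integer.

308

|λ₂/λ₁| = 7.98/8.41 = 0.94887
Need k ≥ ln(0.0000001) / ln(0.94887) = -16.1181 / -0.0525 ≈ 307.110
Smallest integer k satisfying the bound: 308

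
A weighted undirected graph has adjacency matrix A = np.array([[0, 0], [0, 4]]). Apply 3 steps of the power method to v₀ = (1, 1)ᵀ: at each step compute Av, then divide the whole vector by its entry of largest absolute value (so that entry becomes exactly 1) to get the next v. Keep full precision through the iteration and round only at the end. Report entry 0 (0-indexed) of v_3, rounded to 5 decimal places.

Av0 = (0.000000, 4.000000); divide by 4.000000 → v1 = (0.000000, 1.000000)
Av1 = (0.000000, 4.000000); divide by 4.000000 → v2 = (0.000000, 1.000000)
Av2 = (0.000000, 4.000000); divide by 4.000000 → v3 = (0.000000, 1.000000)
Requested entry of v3: 0/64 = 0.00000

0.00000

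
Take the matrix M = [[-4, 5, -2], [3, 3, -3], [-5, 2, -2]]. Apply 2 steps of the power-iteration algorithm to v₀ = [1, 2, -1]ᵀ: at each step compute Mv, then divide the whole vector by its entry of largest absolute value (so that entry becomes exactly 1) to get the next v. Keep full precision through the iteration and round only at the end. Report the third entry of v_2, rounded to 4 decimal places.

-0.3158

Mv0 = (8.00000, 12.00000, 1.00000); divide by 12.00000 → v1 = (0.66667, 1.00000, 0.08333)
Mv1 = (2.16667, 4.75000, -1.50000); divide by 4.75000 → v2 = (0.45614, 1.00000, -0.31579)
Requested entry of v2: -18/57 = -0.3158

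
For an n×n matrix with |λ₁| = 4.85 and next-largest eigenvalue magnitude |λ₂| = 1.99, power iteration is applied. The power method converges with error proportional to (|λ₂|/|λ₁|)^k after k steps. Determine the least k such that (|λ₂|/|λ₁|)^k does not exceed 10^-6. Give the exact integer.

16

|λ₂/λ₁| = 1.99/4.85 = 0.41031
Need k ≥ ln(10^-6) / ln(0.41031) = -13.8155 / -0.8908 ≈ 15.508
Smallest integer k satisfying the bound: 16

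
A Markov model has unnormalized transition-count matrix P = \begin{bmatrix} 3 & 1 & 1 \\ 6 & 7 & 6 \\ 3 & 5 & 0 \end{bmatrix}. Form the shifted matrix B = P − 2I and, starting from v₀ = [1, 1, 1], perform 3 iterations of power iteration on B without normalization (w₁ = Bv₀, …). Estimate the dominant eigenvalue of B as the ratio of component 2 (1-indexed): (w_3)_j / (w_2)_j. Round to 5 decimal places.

B = P − 2I has rows (1, 1, 1); (6, 5, 6); (3, 5, -2)
w1 = Bv₀ = (3, 17, 6)
w2 = Bw1 = (26, 139, 82)
w3 = Bw2 = (247, 1343, 609)
Ratio: 1343/139 = 9.66187

9.66187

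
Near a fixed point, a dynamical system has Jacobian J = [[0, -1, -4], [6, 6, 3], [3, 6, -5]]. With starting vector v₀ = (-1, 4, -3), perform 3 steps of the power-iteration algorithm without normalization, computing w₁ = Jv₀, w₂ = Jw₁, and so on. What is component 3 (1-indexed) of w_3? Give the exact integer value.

w1 = Jv₀ = (0·(-1) + (-1)·4 + (-4)·(-3); 6·(-1) + 6·4 + 3·(-3); 3·(-1) + 6·4 + (-5)·(-3)) = (8, 9, 36)
w2 = Jw1 = (0·8 + (-1)·9 + (-4)·36; 6·8 + 6·9 + 3·36; 3·8 + 6·9 + (-5)·36) = (-153, 210, -102)
w3 = Jw2 = (198, 36, 1311)
The requested component of w3 is 1311.

1311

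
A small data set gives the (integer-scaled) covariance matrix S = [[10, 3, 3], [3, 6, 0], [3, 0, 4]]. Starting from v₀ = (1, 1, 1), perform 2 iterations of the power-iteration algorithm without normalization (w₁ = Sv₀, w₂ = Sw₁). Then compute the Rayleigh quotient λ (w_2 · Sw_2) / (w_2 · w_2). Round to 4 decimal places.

w1 = Sv₀ = (16, 9, 7)
w2 = Sw1 = (208, 102, 76)
Sw2 = (2614, 1236, 928)
w2·Sw2 = 208·2614 + 102·1236 + 76·928 = 740312; w2·w2 = 208·208 + 102·102 + 76·76 = 59444
λ ≈ 740312/59444 = 12.4539

12.4539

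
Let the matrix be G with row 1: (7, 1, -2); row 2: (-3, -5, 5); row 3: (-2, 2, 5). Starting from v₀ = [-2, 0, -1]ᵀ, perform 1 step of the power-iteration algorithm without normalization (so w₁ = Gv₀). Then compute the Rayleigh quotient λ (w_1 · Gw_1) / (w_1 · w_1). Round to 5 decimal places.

w1 = Gv₀ = (-12, 1, -1)
Gw1 = (-81, 26, 21)
w1·Gw1 = (-12)·(-81) + 1·26 + (-1)·21 = 977; w1·w1 = (-12)·(-12) + 1·1 + (-1)·(-1) = 146
λ ≈ 977/146 = 6.69178

6.69178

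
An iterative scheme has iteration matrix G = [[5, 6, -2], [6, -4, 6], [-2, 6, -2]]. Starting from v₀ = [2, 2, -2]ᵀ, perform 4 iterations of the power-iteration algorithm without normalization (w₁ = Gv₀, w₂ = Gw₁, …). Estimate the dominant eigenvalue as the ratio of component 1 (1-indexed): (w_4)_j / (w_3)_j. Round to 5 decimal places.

w1 = Gv₀ = (5·2 + 6·2 + (-2)·(-2); 6·2 + (-4)·2 + 6·(-2); (-2)·2 + 6·2 + (-2)·(-2)) = (26, -8, 12)
w2 = Gw1 = (5·26 + 6·(-8) + (-2)·12; 6·26 + (-4)·(-8) + 6·12; (-2)·26 + 6·(-8) + (-2)·12) = (58, 260, -124)
w3 = Gw2 = (2098, -1436, 1692)
w4 = Gw3 = (-1510, 28484, -16196)
Ratio at component: -1510 / 2098 = -0.71973

-0.71973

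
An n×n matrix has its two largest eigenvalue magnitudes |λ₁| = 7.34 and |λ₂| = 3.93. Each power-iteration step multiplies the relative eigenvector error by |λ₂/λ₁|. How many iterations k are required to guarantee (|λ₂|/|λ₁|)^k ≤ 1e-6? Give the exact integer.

|λ₂/λ₁| = 3.93/7.34 = 0.53542
Need k ≥ ln(1e-6) / ln(0.53542) = -13.8155 / -0.6247 ≈ 22.115
Smallest integer k satisfying the bound: 23

23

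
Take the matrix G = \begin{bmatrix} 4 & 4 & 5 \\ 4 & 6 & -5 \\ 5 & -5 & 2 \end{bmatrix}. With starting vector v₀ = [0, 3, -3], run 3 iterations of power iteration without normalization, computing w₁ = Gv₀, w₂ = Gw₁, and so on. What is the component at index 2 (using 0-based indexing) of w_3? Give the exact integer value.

-1824

w1 = Gv₀ = (-3, 33, -21)
w2 = Gw1 = (15, 291, -222)
w3 = Gw2 = (114, 2916, -1824)
The requested component of w3 is -1824.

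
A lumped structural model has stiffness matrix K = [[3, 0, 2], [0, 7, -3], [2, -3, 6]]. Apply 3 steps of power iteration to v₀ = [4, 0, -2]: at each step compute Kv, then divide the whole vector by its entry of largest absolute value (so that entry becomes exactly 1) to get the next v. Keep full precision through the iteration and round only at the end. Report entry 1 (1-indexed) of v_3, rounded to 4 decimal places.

-0.0088

Kv0 = (8.00000, 6.00000, -4.00000); divide by 8.00000 → v1 = (1.00000, 0.75000, -0.50000)
Kv1 = (2.00000, 6.75000, -3.25000); divide by 6.75000 → v2 = (0.29630, 1.00000, -0.48148)
Kv2 = (-0.07407, 8.44444, -5.29630); divide by 8.44444 → v3 = (-0.00877, 1.00000, -0.62719)
Requested entry of v3: -4/456 = -0.0088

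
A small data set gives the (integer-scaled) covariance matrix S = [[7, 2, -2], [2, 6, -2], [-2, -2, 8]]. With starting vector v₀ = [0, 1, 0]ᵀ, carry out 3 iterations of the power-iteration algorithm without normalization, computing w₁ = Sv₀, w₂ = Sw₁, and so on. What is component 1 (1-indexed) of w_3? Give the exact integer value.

362

w1 = Sv₀ = (2, 6, -2)
w2 = Sw1 = (30, 44, -32)
w3 = Sw2 = (362, 388, -404)
The requested component of w3 is 362.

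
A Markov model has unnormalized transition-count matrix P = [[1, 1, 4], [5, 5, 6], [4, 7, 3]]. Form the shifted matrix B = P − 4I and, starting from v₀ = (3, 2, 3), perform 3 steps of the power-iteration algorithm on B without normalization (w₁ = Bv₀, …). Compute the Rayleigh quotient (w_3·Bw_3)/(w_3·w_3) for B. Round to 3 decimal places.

B = P − 4I has rows (-3, 1, 4); (5, 1, 6); (4, 7, -1)
w1 = Bv₀ = ((-3)·3 + 1·2 + 4·3; 5·3 + 1·2 + 6·3; 4·3 + 7·2 + (-1)·3) = (5, 35, 23)
w2 = Bw1 = ((-3)·5 + 1·35 + 4·23; 5·5 + 1·35 + 6·23; 4·5 + 7·35 + (-1)·23) = (112, 198, 242)
w3 = Bw2 = (830, 2210, 1592)
Bw3 = (6088, 15912, 17198)
w3·Bw3 = 67597776; w3·w3 = 8107464; μ ≈ 67597776/8107464 = 8.338

8.338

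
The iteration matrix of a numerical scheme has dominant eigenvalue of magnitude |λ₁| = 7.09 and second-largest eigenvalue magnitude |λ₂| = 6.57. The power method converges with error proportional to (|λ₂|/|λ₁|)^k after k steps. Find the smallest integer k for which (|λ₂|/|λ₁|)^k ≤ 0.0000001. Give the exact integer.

|λ₂/λ₁| = 6.57/7.09 = 0.92666
Need k ≥ ln(0.0000001) / ln(0.92666) = -16.1181 / -0.0762 ≈ 211.603
Smallest integer k satisfying the bound: 212

212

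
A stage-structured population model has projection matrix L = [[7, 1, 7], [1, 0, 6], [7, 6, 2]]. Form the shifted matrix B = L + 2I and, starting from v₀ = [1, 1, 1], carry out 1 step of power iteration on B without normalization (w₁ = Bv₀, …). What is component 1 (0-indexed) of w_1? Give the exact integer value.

B = L + 2I has rows (9, 1, 7); (1, 2, 6); (7, 6, 4)
w1 = Bv₀ = (9·1 + 1·1 + 7·1; 1·1 + 2·1 + 6·1; 7·1 + 6·1 + 4·1) = (17, 9, 17)
Requested component of w1: 9

9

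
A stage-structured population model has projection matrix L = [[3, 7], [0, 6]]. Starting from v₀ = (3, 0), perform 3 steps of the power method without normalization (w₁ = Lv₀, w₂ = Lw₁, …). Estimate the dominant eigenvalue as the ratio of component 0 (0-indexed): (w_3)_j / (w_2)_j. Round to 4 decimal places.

w1 = Lv₀ = (9, 0)
w2 = Lw1 = (27, 0)
w3 = Lw2 = (81, 0)
Ratio at component: 81 / 27 = 3.0000

λ ≈ 3.0000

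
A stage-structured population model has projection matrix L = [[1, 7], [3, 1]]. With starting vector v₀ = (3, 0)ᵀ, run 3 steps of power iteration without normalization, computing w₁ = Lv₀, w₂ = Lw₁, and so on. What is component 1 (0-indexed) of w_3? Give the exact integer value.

w1 = Lv₀ = (1·3 + 7·0; 3·3 + 1·0) = (3, 9)
w2 = Lw1 = (1·3 + 7·9; 3·3 + 1·9) = (66, 18)
w3 = Lw2 = (192, 216)
The requested component of w3 is 216.

216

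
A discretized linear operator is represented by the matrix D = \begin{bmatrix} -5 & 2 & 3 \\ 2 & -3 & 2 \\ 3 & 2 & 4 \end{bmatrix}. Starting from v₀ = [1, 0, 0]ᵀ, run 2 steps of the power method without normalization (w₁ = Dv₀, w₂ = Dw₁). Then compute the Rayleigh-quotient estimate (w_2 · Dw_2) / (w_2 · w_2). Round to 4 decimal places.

-5.7269

w1 = Dv₀ = ((-5)·1 + 2·0 + 3·0; 2·1 + (-3)·0 + 2·0; 3·1 + 2·0 + 4·0) = (-5, 2, 3)
w2 = Dw1 = ((-5)·(-5) + 2·2 + 3·3; 2·(-5) + (-3)·2 + 2·3; 3·(-5) + 2·2 + 4·3) = (38, -10, 1)
Dw2 = (-207, 108, 98)
w2·Dw2 = 38·(-207) + (-10)·108 + 1·98 = -8848; w2·w2 = 38·38 + (-10)·(-10) + 1·1 = 1545
λ ≈ -8848/1545 = -5.7269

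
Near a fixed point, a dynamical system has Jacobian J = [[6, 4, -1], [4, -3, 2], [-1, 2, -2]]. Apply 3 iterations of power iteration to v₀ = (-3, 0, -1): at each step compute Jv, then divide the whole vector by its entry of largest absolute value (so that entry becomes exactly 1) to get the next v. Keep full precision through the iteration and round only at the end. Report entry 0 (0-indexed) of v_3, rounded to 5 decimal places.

1.00000

Jv0 = (-17.000000, -14.000000, 5.000000); divide by -17.000000 → v1 = (1.000000, 0.823529, -0.294118)
Jv1 = (9.588235, 0.941176, 1.235294); divide by 9.588235 → v2 = (1.000000, 0.098160, 0.128834)
Jv2 = (6.263804, 3.963190, -1.061350); divide by 6.263804 → v3 = (1.000000, 0.632713, -0.169442)
Requested entry of v3: -1021/-1021 = 1.00000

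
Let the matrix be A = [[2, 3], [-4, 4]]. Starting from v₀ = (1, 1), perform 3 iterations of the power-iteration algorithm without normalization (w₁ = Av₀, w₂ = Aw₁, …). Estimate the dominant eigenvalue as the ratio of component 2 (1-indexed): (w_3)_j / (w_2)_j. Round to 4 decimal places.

6.0000

w1 = Av₀ = (2·1 + 3·1; (-4)·1 + 4·1) = (5, 0)
w2 = Aw1 = (2·5 + 3·0; (-4)·5 + 4·0) = (10, -20)
w3 = Aw2 = (-40, -120)
Ratio at component: -120 / -20 = 6.0000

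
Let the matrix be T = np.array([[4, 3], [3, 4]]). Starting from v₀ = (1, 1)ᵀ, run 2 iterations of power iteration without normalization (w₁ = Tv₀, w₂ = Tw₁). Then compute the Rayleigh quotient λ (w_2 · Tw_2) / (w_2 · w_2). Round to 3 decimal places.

w1 = Tv₀ = (4·1 + 3·1; 3·1 + 4·1) = (7, 7)
w2 = Tw1 = (4·7 + 3·7; 3·7 + 4·7) = (49, 49)
Tw2 = (343, 343)
w2·Tw2 = 49·343 + 49·343 = 33614; w2·w2 = 49·49 + 49·49 = 4802
λ ≈ 33614/4802 = 7.000

λ ≈ 7.000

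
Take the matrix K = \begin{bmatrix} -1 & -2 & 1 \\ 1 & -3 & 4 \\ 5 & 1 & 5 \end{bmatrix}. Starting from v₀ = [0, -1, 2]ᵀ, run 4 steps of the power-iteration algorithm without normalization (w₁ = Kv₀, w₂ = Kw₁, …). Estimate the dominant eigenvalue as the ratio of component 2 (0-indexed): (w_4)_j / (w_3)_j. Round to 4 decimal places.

w1 = Kv₀ = ((-1)·0 + (-2)·(-1) + 1·2; 1·0 + (-3)·(-1) + 4·2; 5·0 + 1·(-1) + 5·2) = (4, 11, 9)
w2 = Kw1 = ((-1)·4 + (-2)·11 + 1·9; 1·4 + (-3)·11 + 4·9; 5·4 + 1·11 + 5·9) = (-17, 7, 76)
w3 = Kw2 = (79, 266, 302)
w4 = Kw3 = (-309, 489, 2171)
Ratio at component: 2171 / 302 = 7.1887

λ ≈ 7.1887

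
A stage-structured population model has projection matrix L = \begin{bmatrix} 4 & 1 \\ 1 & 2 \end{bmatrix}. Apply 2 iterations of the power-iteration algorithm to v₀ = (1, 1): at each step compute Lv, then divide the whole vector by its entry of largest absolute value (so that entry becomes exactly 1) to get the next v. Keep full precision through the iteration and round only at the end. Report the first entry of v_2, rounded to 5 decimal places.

Lv0 = (5.000000, 3.000000); divide by 5.000000 → v1 = (1.000000, 0.600000)
Lv1 = (4.600000, 2.200000); divide by 4.600000 → v2 = (1.000000, 0.478261)
Requested entry of v2: 23/23 = 1.00000

1.00000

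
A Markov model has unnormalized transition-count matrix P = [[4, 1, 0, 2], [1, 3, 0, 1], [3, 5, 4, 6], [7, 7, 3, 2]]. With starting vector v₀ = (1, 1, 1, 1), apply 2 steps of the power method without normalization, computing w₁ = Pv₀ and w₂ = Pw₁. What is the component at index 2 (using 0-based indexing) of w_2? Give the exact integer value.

w1 = Pv₀ = (7, 5, 18, 19)
w2 = Pw1 = (71, 41, 232, 176)
The requested component of w2 is 232.

232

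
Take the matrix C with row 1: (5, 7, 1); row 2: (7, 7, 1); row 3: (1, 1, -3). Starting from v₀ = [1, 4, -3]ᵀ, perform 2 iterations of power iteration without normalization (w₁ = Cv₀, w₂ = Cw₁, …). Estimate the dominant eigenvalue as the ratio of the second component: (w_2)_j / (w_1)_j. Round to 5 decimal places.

w1 = Cv₀ = (5·1 + 7·4 + 1·(-3); 7·1 + 7·4 + 1·(-3); 1·1 + 1·4 + (-3)·(-3)) = (30, 32, 14)
w2 = Cw1 = (5·30 + 7·32 + 1·14; 7·30 + 7·32 + 1·14; 1·30 + 1·32 + (-3)·14) = (388, 448, 20)
Ratio at component: 448 / 32 = 14.00000

λ ≈ 14.00000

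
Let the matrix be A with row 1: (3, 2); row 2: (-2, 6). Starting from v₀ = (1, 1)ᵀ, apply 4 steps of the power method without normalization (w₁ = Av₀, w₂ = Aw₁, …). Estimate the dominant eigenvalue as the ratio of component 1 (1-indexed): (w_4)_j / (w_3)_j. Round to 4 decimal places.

w1 = Av₀ = (5, 4)
w2 = Aw1 = (23, 14)
w3 = Aw2 = (97, 38)
w4 = Aw3 = (367, 34)
Ratio at component: 367 / 97 = 3.7835

λ ≈ 3.7835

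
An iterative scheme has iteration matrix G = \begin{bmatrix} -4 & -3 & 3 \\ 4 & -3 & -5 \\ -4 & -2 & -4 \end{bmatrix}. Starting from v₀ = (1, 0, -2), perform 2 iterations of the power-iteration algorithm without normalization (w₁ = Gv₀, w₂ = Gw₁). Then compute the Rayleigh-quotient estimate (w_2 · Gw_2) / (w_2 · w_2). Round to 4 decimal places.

w1 = Gv₀ = ((-4)·1 + (-3)·0 + 3·(-2); 4·1 + (-3)·0 + (-5)·(-2); (-4)·1 + (-2)·0 + (-4)·(-2)) = (-10, 14, 4)
w2 = Gw1 = ((-4)·(-10) + (-3)·14 + 3·4; 4·(-10) + (-3)·14 + (-5)·4; (-4)·(-10) + (-2)·14 + (-4)·4) = (10, -102, -4)
Gw2 = (254, 366, 180)
w2·Gw2 = 10·254 + (-102)·366 + (-4)·180 = -35512; w2·w2 = 10·10 + (-102)·(-102) + (-4)·(-4) = 10520
λ ≈ -35512/10520 = -3.3757

λ ≈ -3.3757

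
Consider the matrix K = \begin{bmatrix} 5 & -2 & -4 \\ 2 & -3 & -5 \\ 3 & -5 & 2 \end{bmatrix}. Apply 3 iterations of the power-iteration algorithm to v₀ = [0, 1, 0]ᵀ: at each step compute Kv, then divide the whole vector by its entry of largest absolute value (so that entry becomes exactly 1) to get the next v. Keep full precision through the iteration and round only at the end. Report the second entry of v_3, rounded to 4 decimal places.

0.5096

Kv0 = (-2.00000, -3.00000, -5.00000); divide by -5.00000 → v1 = (0.40000, 0.60000, 1.00000)
Kv1 = (-3.20000, -6.00000, 0.20000); divide by -6.00000 → v2 = (0.53333, 1.00000, -0.03333)
Kv2 = (0.80000, -1.76667, -3.46667); divide by -3.46667 → v3 = (-0.23077, 0.50962, 1.00000)
Requested entry of v3: -53/-104 = 0.5096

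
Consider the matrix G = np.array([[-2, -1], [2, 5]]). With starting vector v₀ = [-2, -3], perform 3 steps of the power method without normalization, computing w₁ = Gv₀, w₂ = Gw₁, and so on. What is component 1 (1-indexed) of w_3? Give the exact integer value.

71

w1 = Gv₀ = ((-2)·(-2) + (-1)·(-3); 2·(-2) + 5·(-3)) = (7, -19)
w2 = Gw1 = ((-2)·7 + (-1)·(-19); 2·7 + 5·(-19)) = (5, -81)
w3 = Gw2 = (71, -395)
The requested component of w3 is 71.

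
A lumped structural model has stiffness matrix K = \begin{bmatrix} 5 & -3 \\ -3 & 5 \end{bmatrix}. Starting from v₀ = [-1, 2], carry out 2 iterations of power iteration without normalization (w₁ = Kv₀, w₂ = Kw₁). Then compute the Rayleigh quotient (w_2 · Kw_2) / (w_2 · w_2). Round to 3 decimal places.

w1 = Kv₀ = (-11, 13)
w2 = Kw1 = (-94, 98)
Kw2 = (-764, 772)
w2·Kw2 = (-94)·(-764) + 98·772 = 147472; w2·w2 = (-94)·(-94) + 98·98 = 18440
λ ≈ 147472/18440 = 7.997

7.997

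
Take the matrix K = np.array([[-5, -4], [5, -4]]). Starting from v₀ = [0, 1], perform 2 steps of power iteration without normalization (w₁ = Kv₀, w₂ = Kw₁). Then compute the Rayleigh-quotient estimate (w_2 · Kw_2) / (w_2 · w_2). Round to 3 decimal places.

λ ≈ -5.098

w1 = Kv₀ = ((-5)·0 + (-4)·1; 5·0 + (-4)·1) = (-4, -4)
w2 = Kw1 = ((-5)·(-4) + (-4)·(-4); 5·(-4) + (-4)·(-4)) = (36, -4)
Kw2 = (-164, 196)
w2·Kw2 = 36·(-164) + (-4)·196 = -6688; w2·w2 = 36·36 + (-4)·(-4) = 1312
λ ≈ -6688/1312 = -5.098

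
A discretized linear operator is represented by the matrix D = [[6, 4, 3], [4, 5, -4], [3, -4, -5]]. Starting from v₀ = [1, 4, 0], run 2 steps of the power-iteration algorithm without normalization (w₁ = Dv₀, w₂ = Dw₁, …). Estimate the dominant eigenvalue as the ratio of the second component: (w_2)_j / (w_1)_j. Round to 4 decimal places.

λ ≈ 10.8333

w1 = Dv₀ = (6·1 + 4·4 + 3·0; 4·1 + 5·4 + (-4)·0; 3·1 + (-4)·4 + (-5)·0) = (22, 24, -13)
w2 = Dw1 = (6·22 + 4·24 + 3·(-13); 4·22 + 5·24 + (-4)·(-13); 3·22 + (-4)·24 + (-5)·(-13)) = (189, 260, 35)
Ratio at component: 260 / 24 = 10.8333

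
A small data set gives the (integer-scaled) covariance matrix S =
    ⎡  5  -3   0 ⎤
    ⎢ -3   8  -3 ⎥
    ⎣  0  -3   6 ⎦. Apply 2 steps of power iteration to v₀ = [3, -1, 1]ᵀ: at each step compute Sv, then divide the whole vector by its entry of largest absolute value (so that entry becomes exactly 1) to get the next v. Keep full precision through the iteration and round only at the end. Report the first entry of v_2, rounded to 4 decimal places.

Sv0 = (18.00000, -20.00000, 9.00000); divide by -20.00000 → v1 = (-0.90000, 1.00000, -0.45000)
Sv1 = (-7.50000, 12.05000, -5.70000); divide by 12.05000 → v2 = (-0.62241, 1.00000, -0.47303)
Requested entry of v2: 150/-241 = -0.6224

-0.6224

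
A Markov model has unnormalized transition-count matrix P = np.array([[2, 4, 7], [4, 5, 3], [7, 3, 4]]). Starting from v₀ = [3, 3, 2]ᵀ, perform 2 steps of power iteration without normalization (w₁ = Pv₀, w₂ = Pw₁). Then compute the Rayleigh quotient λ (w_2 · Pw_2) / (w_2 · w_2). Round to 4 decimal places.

w1 = Pv₀ = (32, 33, 38)
w2 = Pw1 = (462, 407, 475)
Pw2 = (5877, 5308, 6355)
w2·Pw2 = 462·5877 + 407·5308 + 475·6355 = 7894155; w2·w2 = 462·462 + 407·407 + 475·475 = 604718
λ ≈ 7894155/604718 = 13.0543

λ ≈ 13.0543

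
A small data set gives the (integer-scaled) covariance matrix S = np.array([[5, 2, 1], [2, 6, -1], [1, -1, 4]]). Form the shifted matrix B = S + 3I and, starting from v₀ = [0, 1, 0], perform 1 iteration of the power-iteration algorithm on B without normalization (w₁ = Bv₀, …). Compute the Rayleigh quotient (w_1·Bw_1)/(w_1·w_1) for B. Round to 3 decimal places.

μ ≈ 9.930

B = S + 3I has rows (8, 2, 1); (2, 9, -1); (1, -1, 7)
w1 = Bv₀ = (8·0 + 2·1 + 1·0; 2·0 + 9·1 + (-1)·0; 1·0 + (-1)·1 + 7·0) = (2, 9, -1)
Bw1 = (33, 86, -14)
w1·Bw1 = 854; w1·w1 = 86; μ ≈ 854/86 = 9.930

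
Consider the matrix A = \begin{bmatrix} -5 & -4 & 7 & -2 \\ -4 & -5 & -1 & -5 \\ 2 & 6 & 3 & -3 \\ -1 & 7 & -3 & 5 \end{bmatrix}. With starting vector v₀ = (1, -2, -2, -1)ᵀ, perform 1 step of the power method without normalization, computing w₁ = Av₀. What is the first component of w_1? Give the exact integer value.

-9

w1 = Av₀ = (-9, 13, -13, -14)
The requested component of w1 is -9.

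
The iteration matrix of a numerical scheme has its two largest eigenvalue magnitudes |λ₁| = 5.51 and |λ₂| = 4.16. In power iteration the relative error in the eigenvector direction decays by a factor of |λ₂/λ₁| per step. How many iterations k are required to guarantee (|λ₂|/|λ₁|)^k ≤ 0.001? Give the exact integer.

|λ₂/λ₁| = 4.16/5.51 = 0.75499
Need k ≥ ln(0.001) / ln(0.75499) = -6.9078 / -0.2810 ≈ 24.578
Smallest integer k satisfying the bound: 25

25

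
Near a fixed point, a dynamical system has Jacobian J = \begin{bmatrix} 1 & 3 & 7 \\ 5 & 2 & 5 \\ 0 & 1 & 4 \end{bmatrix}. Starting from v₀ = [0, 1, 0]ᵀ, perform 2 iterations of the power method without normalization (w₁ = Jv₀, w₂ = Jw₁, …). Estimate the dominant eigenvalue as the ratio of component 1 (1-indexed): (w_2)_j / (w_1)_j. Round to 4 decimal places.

w1 = Jv₀ = (1·0 + 3·1 + 7·0; 5·0 + 2·1 + 5·0; 0·0 + 1·1 + 4·0) = (3, 2, 1)
w2 = Jw1 = (1·3 + 3·2 + 7·1; 5·3 + 2·2 + 5·1; 0·3 + 1·2 + 4·1) = (16, 24, 6)
Ratio at component: 16 / 3 = 5.3333

5.3333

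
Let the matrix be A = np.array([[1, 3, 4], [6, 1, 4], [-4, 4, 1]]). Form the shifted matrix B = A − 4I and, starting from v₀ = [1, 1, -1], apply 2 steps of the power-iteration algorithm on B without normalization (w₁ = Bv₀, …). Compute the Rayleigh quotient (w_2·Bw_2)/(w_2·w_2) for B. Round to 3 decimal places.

B = A − 4I has rows (-3, 3, 4); (6, -3, 4); (-4, 4, -3)
w1 = Bv₀ = (-4, -1, 3)
w2 = Bw1 = (21, -9, 3)
Bw2 = (-78, 165, -129)
w2·Bw2 = -3510; w2·w2 = 531; μ ≈ -3510/531 = -6.610

-6.610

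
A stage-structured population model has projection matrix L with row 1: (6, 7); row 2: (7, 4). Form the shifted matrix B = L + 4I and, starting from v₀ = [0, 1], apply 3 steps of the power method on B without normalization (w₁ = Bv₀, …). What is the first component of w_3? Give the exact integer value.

2051

B = L + 4I has rows (10, 7); (7, 8)
w1 = Bv₀ = (10·0 + 7·1; 7·0 + 8·1) = (7, 8)
w2 = Bw1 = (10·7 + 7·8; 7·7 + 8·8) = (126, 113)
w3 = Bw2 = (2051, 1786)
Requested component of w3: 2051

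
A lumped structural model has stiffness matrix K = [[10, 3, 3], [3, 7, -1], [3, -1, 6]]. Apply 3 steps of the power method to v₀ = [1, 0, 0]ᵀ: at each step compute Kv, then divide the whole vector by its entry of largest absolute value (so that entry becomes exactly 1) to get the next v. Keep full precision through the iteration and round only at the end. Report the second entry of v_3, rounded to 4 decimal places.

0.4421

Kv0 = (10.00000, 3.00000, 3.00000); divide by 10.00000 → v1 = (1.00000, 0.30000, 0.30000)
Kv1 = (11.80000, 4.80000, 4.50000); divide by 11.80000 → v2 = (1.00000, 0.40678, 0.38136)
Kv2 = (12.36441, 5.46610, 4.88136); divide by 12.36441 → v3 = (1.00000, 0.44208, 0.39479)
Requested entry of v3: 645/1459 = 0.4421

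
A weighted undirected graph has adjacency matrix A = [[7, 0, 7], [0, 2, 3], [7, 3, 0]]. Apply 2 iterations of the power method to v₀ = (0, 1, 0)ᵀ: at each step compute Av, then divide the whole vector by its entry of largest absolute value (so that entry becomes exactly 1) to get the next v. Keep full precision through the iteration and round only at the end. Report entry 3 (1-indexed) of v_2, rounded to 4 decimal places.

Av0 = (0.00000, 2.00000, 3.00000); divide by 3.00000 → v1 = (0.00000, 0.66667, 1.00000)
Av1 = (7.00000, 4.33333, 2.00000); divide by 7.00000 → v2 = (1.00000, 0.61905, 0.28571)
Requested entry of v2: 6/21 = 0.2857

0.2857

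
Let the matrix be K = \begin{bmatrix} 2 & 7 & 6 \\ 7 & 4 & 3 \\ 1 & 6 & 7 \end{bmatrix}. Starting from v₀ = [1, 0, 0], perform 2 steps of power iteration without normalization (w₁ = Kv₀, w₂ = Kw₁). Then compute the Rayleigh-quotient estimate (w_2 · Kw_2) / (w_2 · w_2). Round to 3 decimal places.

w1 = Kv₀ = (2·1 + 7·0 + 6·0; 7·1 + 4·0 + 3·0; 1·1 + 6·0 + 7·0) = (2, 7, 1)
w2 = Kw1 = (2·2 + 7·7 + 6·1; 7·2 + 4·7 + 3·1; 1·2 + 6·7 + 7·1) = (59, 45, 51)
Kw2 = (739, 746, 686)
w2·Kw2 = 59·739 + 45·746 + 51·686 = 112157; w2·w2 = 59·59 + 45·45 + 51·51 = 8107
λ ≈ 112157/8107 = 13.835

13.835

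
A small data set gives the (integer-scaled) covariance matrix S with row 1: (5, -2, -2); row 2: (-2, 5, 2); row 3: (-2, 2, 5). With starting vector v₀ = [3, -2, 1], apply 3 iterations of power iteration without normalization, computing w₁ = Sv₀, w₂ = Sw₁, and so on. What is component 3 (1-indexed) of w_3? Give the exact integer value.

-909

w1 = Sv₀ = (17, -14, -5)
w2 = Sw1 = (123, -114, -87)
w3 = Sw2 = (1017, -990, -909)
The requested component of w3 is -909.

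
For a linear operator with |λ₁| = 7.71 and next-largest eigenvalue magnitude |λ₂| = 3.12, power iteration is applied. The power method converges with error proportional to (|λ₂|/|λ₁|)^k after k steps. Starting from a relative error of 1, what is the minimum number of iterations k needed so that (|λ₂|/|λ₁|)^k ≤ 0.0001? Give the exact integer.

|λ₂/λ₁| = 3.12/7.71 = 0.40467
Need k ≥ ln(0.0001) / ln(0.40467) = -9.2103 / -0.9047 ≈ 10.181
Smallest integer k satisfying the bound: 11

11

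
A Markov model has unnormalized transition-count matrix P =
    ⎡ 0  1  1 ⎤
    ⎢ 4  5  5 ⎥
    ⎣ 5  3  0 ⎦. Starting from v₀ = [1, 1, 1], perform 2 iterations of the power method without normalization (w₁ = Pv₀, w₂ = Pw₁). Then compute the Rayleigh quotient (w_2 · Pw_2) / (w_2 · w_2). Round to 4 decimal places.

λ ≈ 8.0968

w1 = Pv₀ = (0·1 + 1·1 + 1·1; 4·1 + 5·1 + 5·1; 5·1 + 3·1 + 0·1) = (2, 14, 8)
w2 = Pw1 = (0·2 + 1·14 + 1·8; 4·2 + 5·14 + 5·8; 5·2 + 3·14 + 0·8) = (22, 118, 52)
Pw2 = (170, 938, 464)
w2·Pw2 = 22·170 + 118·938 + 52·464 = 138552; w2·w2 = 22·22 + 118·118 + 52·52 = 17112
λ ≈ 138552/17112 = 8.0968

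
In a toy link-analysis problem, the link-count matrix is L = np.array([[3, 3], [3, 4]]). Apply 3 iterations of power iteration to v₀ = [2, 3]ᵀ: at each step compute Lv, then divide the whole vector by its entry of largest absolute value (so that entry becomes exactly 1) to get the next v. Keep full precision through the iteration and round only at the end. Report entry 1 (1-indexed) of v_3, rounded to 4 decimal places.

0.8471

Lv0 = (15.00000, 18.00000); divide by 18.00000 → v1 = (0.83333, 1.00000)
Lv1 = (5.50000, 6.50000); divide by 6.50000 → v2 = (0.84615, 1.00000)
Lv2 = (5.53846, 6.53846); divide by 6.53846 → v3 = (0.84706, 1.00000)
Requested entry of v3: 648/765 = 0.8471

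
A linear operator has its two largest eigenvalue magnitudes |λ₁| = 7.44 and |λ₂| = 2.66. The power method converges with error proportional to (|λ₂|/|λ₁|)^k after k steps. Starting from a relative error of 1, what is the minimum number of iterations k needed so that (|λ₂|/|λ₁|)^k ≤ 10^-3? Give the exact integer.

7

|λ₂/λ₁| = 2.66/7.44 = 0.35753
Need k ≥ ln(10^-3) / ln(0.35753) = -6.9078 / -1.0285 ≈ 6.716
Smallest integer k satisfying the bound: 7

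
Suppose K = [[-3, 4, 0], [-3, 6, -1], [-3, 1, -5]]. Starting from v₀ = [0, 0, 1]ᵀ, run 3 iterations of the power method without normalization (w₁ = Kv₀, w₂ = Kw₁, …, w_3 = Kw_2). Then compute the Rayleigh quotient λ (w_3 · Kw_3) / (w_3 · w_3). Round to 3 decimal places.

w1 = Kv₀ = (0, -1, -5)
w2 = Kw1 = (-4, -1, 24)
w3 = Kw2 = (8, -18, -109)
Kw3 = (-96, -23, 503)
w3·Kw3 = 8·(-96) + (-18)·(-23) + (-109)·503 = -55181; w3·w3 = 8·8 + (-18)·(-18) + (-109)·(-109) = 12269
λ ≈ -55181/12269 = -4.498

-4.498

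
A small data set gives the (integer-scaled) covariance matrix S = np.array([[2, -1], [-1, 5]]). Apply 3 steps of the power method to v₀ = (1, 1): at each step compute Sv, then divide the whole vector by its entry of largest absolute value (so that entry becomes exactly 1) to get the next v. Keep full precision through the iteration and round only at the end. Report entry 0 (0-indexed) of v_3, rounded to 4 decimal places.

-0.2371

Sv0 = (1.00000, 4.00000); divide by 4.00000 → v1 = (0.25000, 1.00000)
Sv1 = (-0.50000, 4.75000); divide by 4.75000 → v2 = (-0.10526, 1.00000)
Sv2 = (-1.21053, 5.10526); divide by 5.10526 → v3 = (-0.23711, 1.00000)
Requested entry of v3: -23/97 = -0.2371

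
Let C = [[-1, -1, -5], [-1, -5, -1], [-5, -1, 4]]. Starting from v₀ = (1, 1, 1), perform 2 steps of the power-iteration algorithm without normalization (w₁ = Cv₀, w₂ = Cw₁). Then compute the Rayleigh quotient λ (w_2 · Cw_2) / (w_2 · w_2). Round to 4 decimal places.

-5.1516

w1 = Cv₀ = ((-1)·1 + (-1)·1 + (-5)·1; (-1)·1 + (-5)·1 + (-1)·1; (-5)·1 + (-1)·1 + 4·1) = (-7, -7, -2)
w2 = Cw1 = ((-1)·(-7) + (-1)·(-7) + (-5)·(-2); (-1)·(-7) + (-5)·(-7) + (-1)·(-2); (-5)·(-7) + (-1)·(-7) + 4·(-2)) = (24, 44, 34)
Cw2 = (-238, -278, -28)
w2·Cw2 = 24·(-238) + 44·(-278) + 34·(-28) = -18896; w2·w2 = 24·24 + 44·44 + 34·34 = 3668
λ ≈ -18896/3668 = -5.1516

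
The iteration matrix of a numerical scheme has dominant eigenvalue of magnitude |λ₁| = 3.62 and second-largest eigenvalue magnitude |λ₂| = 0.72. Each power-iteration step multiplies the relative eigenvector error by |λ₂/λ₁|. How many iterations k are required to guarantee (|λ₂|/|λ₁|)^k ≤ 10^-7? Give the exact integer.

|λ₂/λ₁| = 0.72/3.62 = 0.19890
Need k ≥ ln(10^-7) / ln(0.19890) = -16.1181 / -1.6150 ≈ 9.980
Smallest integer k satisfying the bound: 10

10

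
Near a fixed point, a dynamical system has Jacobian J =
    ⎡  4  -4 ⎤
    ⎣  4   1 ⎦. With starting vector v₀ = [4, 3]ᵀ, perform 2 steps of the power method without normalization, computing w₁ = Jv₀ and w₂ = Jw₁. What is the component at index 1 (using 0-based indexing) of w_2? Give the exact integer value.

35

w1 = Jv₀ = (4, 19)
w2 = Jw1 = (-60, 35)
The requested component of w2 is 35.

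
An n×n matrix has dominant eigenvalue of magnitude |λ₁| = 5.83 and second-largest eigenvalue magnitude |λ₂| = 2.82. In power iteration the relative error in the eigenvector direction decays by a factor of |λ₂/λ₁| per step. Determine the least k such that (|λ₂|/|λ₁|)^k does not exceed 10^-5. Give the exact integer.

|λ₂/λ₁| = 2.82/5.83 = 0.48370
Need k ≥ ln(10^-5) / ln(0.48370) = -11.5129 / -0.7263 ≈ 15.852
Smallest integer k satisfying the bound: 16

16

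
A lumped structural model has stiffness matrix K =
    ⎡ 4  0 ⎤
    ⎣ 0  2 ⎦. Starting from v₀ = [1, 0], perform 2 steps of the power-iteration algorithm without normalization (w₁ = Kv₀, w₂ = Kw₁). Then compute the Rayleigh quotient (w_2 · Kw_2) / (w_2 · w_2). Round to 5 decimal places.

4.00000

w1 = Kv₀ = (4, 0)
w2 = Kw1 = (16, 0)
Kw2 = (64, 0)
w2·Kw2 = 16·64 + 0·0 = 1024; w2·w2 = 16·16 + 0·0 = 256
λ ≈ 1024/256 = 4.00000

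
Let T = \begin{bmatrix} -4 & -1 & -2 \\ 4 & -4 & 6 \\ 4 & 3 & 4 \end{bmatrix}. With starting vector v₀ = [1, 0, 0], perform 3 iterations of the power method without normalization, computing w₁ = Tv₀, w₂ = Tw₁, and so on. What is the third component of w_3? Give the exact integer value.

40

w1 = Tv₀ = ((-4)·1 + (-1)·0 + (-2)·0; 4·1 + (-4)·0 + 6·0; 4·1 + 3·0 + 4·0) = (-4, 4, 4)
w2 = Tw1 = ((-4)·(-4) + (-1)·4 + (-2)·4; 4·(-4) + (-4)·4 + 6·4; 4·(-4) + 3·4 + 4·4) = (4, -8, 12)
w3 = Tw2 = (-32, 120, 40)
The requested component of w3 is 40.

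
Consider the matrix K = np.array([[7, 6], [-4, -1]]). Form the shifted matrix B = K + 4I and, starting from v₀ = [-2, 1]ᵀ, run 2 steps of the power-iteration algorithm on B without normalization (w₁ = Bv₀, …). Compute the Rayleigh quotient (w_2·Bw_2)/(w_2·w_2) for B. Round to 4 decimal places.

B = K + 4I has rows (11, 6); (-4, 3)
w1 = Bv₀ = (11·(-2) + 6·1; (-4)·(-2) + 3·1) = (-16, 11)
w2 = Bw1 = (11·(-16) + 6·11; (-4)·(-16) + 3·11) = (-110, 97)
Bw2 = (-628, 731)
w2·Bw2 = 139987; w2·w2 = 21509; μ ≈ 139987/21509 = 6.5083

μ ≈ 6.5083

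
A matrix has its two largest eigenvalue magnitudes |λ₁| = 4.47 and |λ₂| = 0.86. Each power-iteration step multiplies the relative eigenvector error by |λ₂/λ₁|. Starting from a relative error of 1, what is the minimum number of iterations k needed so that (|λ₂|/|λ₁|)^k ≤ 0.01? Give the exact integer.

3

|λ₂/λ₁| = 0.86/4.47 = 0.19239
Need k ≥ ln(0.01) / ln(0.19239) = -4.6052 / -1.6482 ≈ 2.794
Smallest integer k satisfying the bound: 3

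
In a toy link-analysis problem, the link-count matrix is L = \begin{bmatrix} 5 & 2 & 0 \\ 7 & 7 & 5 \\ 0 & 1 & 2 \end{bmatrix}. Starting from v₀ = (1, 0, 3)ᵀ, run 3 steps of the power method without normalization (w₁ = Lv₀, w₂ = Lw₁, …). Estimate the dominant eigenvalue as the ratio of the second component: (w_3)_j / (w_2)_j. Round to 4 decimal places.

w1 = Lv₀ = (5, 22, 6)
w2 = Lw1 = (69, 219, 34)
w3 = Lw2 = (783, 2186, 287)
Ratio at component: 2186 / 219 = 9.9817

9.9817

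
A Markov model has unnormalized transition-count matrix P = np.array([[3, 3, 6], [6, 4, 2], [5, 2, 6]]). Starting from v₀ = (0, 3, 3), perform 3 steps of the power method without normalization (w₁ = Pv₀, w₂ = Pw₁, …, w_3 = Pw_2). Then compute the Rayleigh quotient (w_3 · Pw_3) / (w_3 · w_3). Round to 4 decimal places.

12.4183

w1 = Pv₀ = (27, 18, 24)
w2 = Pw1 = (279, 282, 315)
w3 = Pw2 = (3573, 3432, 3849)
Pw3 = (44109, 42864, 47823)
w3·Pw3 = 3573·44109 + 3432·42864 + 3849·47823 = 488781432; w3·w3 = 3573·3573 + 3432·3432 + 3849·3849 = 39359754
λ ≈ 488781432/39359754 = 12.4183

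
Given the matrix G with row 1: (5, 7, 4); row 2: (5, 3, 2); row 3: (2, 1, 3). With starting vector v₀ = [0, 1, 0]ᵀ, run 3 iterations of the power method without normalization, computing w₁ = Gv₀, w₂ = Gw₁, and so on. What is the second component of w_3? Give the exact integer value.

478

w1 = Gv₀ = (5·0 + 7·1 + 4·0; 5·0 + 3·1 + 2·0; 2·0 + 1·1 + 3·0) = (7, 3, 1)
w2 = Gw1 = (5·7 + 7·3 + 4·1; 5·7 + 3·3 + 2·1; 2·7 + 1·3 + 3·1) = (60, 46, 20)
w3 = Gw2 = (702, 478, 226)
The requested component of w3 is 478.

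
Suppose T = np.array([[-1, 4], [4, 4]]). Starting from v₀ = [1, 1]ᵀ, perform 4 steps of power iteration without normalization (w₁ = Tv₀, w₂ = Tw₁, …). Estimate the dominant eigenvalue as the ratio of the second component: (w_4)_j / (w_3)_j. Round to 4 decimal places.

6.0137

w1 = Tv₀ = ((-1)·1 + 4·1; 4·1 + 4·1) = (3, 8)
w2 = Tw1 = ((-1)·3 + 4·8; 4·3 + 4·8) = (29, 44)
w3 = Tw2 = (147, 292)
w4 = Tw3 = (1021, 1756)
Ratio at component: 1756 / 292 = 6.0137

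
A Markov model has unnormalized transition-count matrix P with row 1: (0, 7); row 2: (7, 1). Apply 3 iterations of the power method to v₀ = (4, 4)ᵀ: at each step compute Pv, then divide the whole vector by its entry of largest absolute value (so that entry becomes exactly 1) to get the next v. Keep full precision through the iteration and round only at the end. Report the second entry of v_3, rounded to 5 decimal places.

1.00000

Pv0 = (28.000000, 32.000000); divide by 32.000000 → v1 = (0.875000, 1.000000)
Pv1 = (7.000000, 7.125000); divide by 7.125000 → v2 = (0.982456, 1.000000)
Pv2 = (7.000000, 7.877193); divide by 7.877193 → v3 = (0.888641, 1.000000)
Requested entry of v3: 1796/1796 = 1.00000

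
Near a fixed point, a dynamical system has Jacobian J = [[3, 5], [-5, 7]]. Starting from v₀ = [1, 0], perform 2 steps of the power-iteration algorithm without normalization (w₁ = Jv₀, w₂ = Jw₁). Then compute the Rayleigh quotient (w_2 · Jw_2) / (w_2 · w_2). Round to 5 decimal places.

w1 = Jv₀ = (3·1 + 5·0; (-5)·1 + 7·0) = (3, -5)
w2 = Jw1 = (3·3 + 5·(-5); (-5)·3 + 7·(-5)) = (-16, -50)
Jw2 = (-298, -270)
w2·Jw2 = (-16)·(-298) + (-50)·(-270) = 18268; w2·w2 = (-16)·(-16) + (-50)·(-50) = 2756
λ ≈ 18268/2756 = 6.62845

λ ≈ 6.62845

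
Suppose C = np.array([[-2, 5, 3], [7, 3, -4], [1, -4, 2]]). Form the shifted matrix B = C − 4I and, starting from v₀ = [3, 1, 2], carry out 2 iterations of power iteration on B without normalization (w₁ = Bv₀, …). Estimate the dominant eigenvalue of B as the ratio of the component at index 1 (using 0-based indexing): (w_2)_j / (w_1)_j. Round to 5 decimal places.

μ ≈ -3.41667

B = C − 4I has rows (-6, 5, 3); (7, -1, -4); (1, -4, -2)
w1 = Bv₀ = ((-6)·3 + 5·1 + 3·2; 7·3 + (-1)·1 + (-4)·2; 1·3 + (-4)·1 + (-2)·2) = (-7, 12, -5)
w2 = Bw1 = ((-6)·(-7) + 5·12 + 3·(-5); 7·(-7) + (-1)·12 + (-4)·(-5); 1·(-7) + (-4)·12 + (-2)·(-5)) = (87, -41, -45)
Ratio: -41/12 = -3.41667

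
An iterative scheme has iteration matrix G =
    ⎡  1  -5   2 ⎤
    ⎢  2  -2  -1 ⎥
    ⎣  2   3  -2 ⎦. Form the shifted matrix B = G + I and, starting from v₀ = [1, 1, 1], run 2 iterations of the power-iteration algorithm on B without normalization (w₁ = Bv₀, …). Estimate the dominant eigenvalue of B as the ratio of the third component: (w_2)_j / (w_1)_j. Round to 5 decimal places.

-1.50000

B = G + I has rows (2, -5, 2); (2, -1, -1); (2, 3, -1)
w1 = Bv₀ = (-1, 0, 4)
w2 = Bw1 = (6, -6, -6)
Ratio: -6/4 = -1.50000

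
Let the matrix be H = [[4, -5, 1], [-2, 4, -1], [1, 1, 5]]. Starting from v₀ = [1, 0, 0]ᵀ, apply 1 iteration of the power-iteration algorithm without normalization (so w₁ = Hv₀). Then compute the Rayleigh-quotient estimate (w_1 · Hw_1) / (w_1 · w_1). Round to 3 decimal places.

w1 = Hv₀ = (4·1 + (-5)·0 + 1·0; (-2)·1 + 4·0 + (-1)·0; 1·1 + 1·0 + 5·0) = (4, -2, 1)
Hw1 = (27, -17, 7)
w1·Hw1 = 4·27 + (-2)·(-17) + 1·7 = 149; w1·w1 = 4·4 + (-2)·(-2) + 1·1 = 21
λ ≈ 149/21 = 7.095

7.095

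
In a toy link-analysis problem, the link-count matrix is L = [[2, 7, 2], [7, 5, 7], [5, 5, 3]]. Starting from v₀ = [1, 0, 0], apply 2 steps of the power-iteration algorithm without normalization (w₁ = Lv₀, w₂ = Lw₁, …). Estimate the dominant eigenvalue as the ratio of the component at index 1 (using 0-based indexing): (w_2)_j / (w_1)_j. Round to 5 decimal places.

12.00000

w1 = Lv₀ = (2·1 + 7·0 + 2·0; 7·1 + 5·0 + 7·0; 5·1 + 5·0 + 3·0) = (2, 7, 5)
w2 = Lw1 = (2·2 + 7·7 + 2·5; 7·2 + 5·7 + 7·5; 5·2 + 5·7 + 3·5) = (63, 84, 60)
Ratio at component: 84 / 7 = 12.00000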